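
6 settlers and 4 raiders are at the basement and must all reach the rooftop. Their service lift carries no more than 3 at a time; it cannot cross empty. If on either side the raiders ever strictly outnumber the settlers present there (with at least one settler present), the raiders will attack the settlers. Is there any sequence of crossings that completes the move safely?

1. 2 raiders → the rooftop.  (the basement: 6S 2R; the rooftop: 0S 2R)
2. 1 raider ← the basement.  (the basement: 6S 3R; the rooftop: 0S 1R)
3. 3 raiders → the rooftop.  (the basement: 6S 0R; the rooftop: 0S 4R)
4. 1 raider ← the basement.  (the basement: 6S 1R; the rooftop: 0S 3R)
5. 3 settlers → the rooftop.  (the basement: 3S 1R; the rooftop: 3S 3R)
6. 1 raider ← the basement.  (the basement: 3S 2R; the rooftop: 3S 2R)
7. 1 settler and 2 raiders → the rooftop.  (the basement: 2S 0R; the rooftop: 4S 4R)
8. 1 raider ← the basement.  (the basement: 2S 1R; the rooftop: 4S 3R)
9. 2 settlers and 1 raider → the rooftop.  (the basement: 0S 0R; the rooftop: 6S 4R)

Yes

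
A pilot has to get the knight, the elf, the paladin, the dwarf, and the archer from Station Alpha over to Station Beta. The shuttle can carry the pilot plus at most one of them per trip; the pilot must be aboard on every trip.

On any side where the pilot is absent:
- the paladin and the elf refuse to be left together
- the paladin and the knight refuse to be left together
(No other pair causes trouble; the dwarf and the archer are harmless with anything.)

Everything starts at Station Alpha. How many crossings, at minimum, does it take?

Counting alone: the pilot can take at most 1 across per trip to Station Beta, so moving all 5 needs at least 5 loaded trips out, with a return between consecutive ones — at least 9 crossings.
The safety rule pushes this higher. Following every safe sequence of crossings, the most of the 5 that can be at Station Beta as the shuttle arrives there on crossing 9 is 4 — never all 5.
So no plan with fewer than 11 crossings exists, and this one achieves 11:
1. Pilot goes to Station Beta with the paladin.
2. Pilot goes back to Station Alpha alone.
3. Pilot goes to Station Beta with the knight.
4. Pilot goes back to Station Alpha with the paladin.
5. Pilot goes to Station Beta with the elf.
6. Pilot goes back to Station Alpha alone.
7. Pilot goes to Station Beta with the dwarf.
8. Pilot goes back to Station Alpha alone.
9. Pilot goes to Station Beta with the archer.
10. Pilot goes back to Station Alpha alone.
11. Pilot goes to Station Beta with the paladin.

11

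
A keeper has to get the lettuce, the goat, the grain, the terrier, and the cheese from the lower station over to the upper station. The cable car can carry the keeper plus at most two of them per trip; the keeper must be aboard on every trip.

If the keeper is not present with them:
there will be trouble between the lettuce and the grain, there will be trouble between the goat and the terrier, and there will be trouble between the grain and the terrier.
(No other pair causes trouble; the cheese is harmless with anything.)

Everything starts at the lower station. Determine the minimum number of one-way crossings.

5

Counting alone: the keeper can take at most 2 across per trip to the upper station, so moving all 5 needs at least 3 loaded trips out, with a return between consecutive ones — at least 5 crossings.
The plan below uses exactly 5 crossings, so it is optimal:
1. Keeper goes to the upper station with the lettuce and the terrier.  [the lower station: the cheese, the goat, the grain | the upper station: the lettuce, the terrier]
2. Keeper goes back to the lower station alone.  [the lower station: the cheese, the goat, the grain | the upper station: the lettuce, the terrier]
3. Keeper goes to the upper station with the cheese.  [the lower station: the goat, the grain | the upper station: the cheese, the lettuce, the terrier]
4. Keeper goes back to the lower station alone.  [the lower station: the goat, the grain | the upper station: the cheese, the lettuce, the terrier]
5. Keeper goes to the upper station with the goat and the grain.  [the lower station: — | the upper station: the cheese, the goat, the grain, the lettuce, the terrier]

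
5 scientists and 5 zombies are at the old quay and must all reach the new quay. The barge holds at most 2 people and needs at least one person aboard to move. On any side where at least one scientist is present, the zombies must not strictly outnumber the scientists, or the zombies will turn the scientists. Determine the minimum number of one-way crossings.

Following every safe sequence of crossings from the start, the most of the 10 that can be at the new quay as the barge arrives there on crossings 1, 3, 5, 7 is 2, 3, 4, 5 respectively; the best ever achieved is 5 of 10.
From crossing 9 on, no configuration arises that was not already reachable earlier: only 13 distinct safe configurations (who is on which side, and where the barge is) can ever be reached, none of them has everyone across, and every continuation just revisits them. They are: 0 scientists + 0 zombies across (barge back at the start); 0 scientists + 1 zombie across (barge there); 0 scientists + 1 zombie across (barge back at the start); 0 scientists + 2 zombies across (barge there); 0 scientists + 2 zombies across (barge back at the start); 0 scientists + 3 zombies across (barge there); 0 scientists + 3 zombies across (barge back at the start); 0 scientists + 4 zombies across (barge there); 0 scientists + 4 zombies across (barge back at the start); 0 scientists + 5 zombies across (barge there); 1 scientist + 1 zombie across (barge there); 1 scientist + 1 zombie across (barge back at the start); 2 scientists + 2 zombies across (barge there). So no valid plan exists.

impossible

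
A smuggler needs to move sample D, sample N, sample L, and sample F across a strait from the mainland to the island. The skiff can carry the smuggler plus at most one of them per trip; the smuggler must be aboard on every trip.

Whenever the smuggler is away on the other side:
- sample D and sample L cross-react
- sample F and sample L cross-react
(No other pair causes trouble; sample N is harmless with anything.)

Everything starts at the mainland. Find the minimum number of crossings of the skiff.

9

Counting alone: the smuggler can take at most 1 across per trip to the island, so moving all 4 needs at least 4 loaded trips out, with a return between consecutive ones — at least 7 crossings.
The safety rule pushes this higher. Following every safe sequence of crossings, the most of the 4 that can be at the island as the skiff arrives there on crossing 7 is 3 — never all 4.
So no plan with fewer than 9 crossings exists, and this one achieves 9:
1. Smuggler goes to the island with sample L.  [the mainland: sample D, sample F, sample N | the island: sample L]
2. Smuggler goes back to the mainland alone.  [the mainland: sample D, sample F, sample N | the island: sample L]
3. Smuggler goes to the island with sample D.  [the mainland: sample F, sample N | the island: sample D, sample L]
4. Smuggler goes back to the mainland with sample L.  [the mainland: sample F, sample L, sample N | the island: sample D]
5. Smuggler goes to the island with sample F.  [the mainland: sample L, sample N | the island: sample D, sample F]
6. Smuggler goes back to the mainland alone.  [the mainland: sample L, sample N | the island: sample D, sample F]
7. Smuggler goes to the island with sample N.  [the mainland: sample L | the island: sample D, sample F, sample N]
8. Smuggler goes back to the mainland alone.  [the mainland: sample L | the island: sample D, sample F, sample N]
9. Smuggler goes to the island with sample L.  [the mainland: — | the island: sample D, sample F, sample L, sample N]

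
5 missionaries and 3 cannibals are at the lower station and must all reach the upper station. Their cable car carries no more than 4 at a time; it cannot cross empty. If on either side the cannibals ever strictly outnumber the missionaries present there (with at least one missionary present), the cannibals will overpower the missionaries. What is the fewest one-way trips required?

5

Counting alone: each trip to the upper station takes at most 4 across and each return brings at least 1 back, so after t trips out (and t−1 returns) at most 4t − (t−1) of the 8 are across; that first reaches 8 at t = 3, so at least 5 crossings are needed.
The plan below uses exactly 5 crossings, so it is optimal:
1. 2 cannibals → the upper station.  (the lower station: 5M 1C; the upper station: 0M 2C)
2. 1 cannibal ← the lower station.  (the lower station: 5M 2C; the upper station: 0M 1C)
3. 3 missionaries and 1 cannibal → the upper station.  (the lower station: 2M 1C; the upper station: 3M 2C)
4. 1 cannibal ← the lower station.  (the lower station: 2M 2C; the upper station: 3M 1C)
5. 2 missionaries and 2 cannibals → the upper station.  (the lower station: 0M 0C; the upper station: 5M 3C)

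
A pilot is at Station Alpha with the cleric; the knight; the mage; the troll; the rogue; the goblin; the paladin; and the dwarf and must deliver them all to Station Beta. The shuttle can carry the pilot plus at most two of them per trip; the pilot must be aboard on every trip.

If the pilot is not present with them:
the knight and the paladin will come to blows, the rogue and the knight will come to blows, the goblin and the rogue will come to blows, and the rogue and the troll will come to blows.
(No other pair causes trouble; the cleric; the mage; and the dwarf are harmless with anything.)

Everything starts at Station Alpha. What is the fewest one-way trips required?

9

Counting alone: the pilot can take at most 2 across per trip to Station Beta, so moving all 8 needs at least 4 loaded trips out, with a return between consecutive ones — at least 7 crossings.
The safety rule pushes this higher. Following every safe sequence of crossings, the most of the 8 that can be at Station Beta as the shuttle arrives there on crossing 7 is 7 — never all 8.
So no plan with fewer than 9 crossings exists, and this one achieves 9:
1. Pilot goes to Station Beta with the knight and the rogue.
2. Pilot goes back to Station Alpha with the knight.
3. Pilot goes to Station Beta with the cleric and the knight.
4. Pilot goes back to Station Alpha with the rogue.
5. Pilot goes to Station Beta with the goblin and the troll.
6. Pilot goes back to Station Alpha alone.
7. Pilot goes to Station Beta with the dwarf and the mage.
8. Pilot goes back to Station Alpha alone.
9. Pilot goes to Station Beta with the paladin and the rogue.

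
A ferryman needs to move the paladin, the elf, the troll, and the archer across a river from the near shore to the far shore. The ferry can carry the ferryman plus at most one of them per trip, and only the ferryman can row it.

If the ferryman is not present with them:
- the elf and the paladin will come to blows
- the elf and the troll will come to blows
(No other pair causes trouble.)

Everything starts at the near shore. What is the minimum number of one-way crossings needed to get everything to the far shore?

9

Counting alone: the ferryman can take at most 1 across per trip to the far shore, so moving all 4 needs at least 4 loaded trips out, with a return between consecutive ones — at least 7 crossings.
The safety rule pushes this higher. Following every safe sequence of crossings, the most of the 4 that can be at the far shore as the ferry arrives there on crossing 7 is 3 — never all 4.
So no plan with fewer than 9 crossings exists, and this one achieves 9:
1. Ferryman goes to the far shore with the elf.
2. Ferryman goes back to the near shore alone.
3. Ferryman goes to the far shore with the paladin.
4. Ferryman goes back to the near shore with the elf.
5. Ferryman goes to the far shore with the troll.
6. Ferryman goes back to the near shore alone.
7. Ferryman goes to the far shore with the archer.
8. Ferryman goes back to the near shore alone.
9. Ferryman goes to the far shore with the elf.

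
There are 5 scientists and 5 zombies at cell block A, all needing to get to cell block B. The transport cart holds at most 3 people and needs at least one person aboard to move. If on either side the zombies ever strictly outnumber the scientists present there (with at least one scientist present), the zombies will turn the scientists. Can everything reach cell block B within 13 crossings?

Yes

Yes — this plan uses 11 crossings (≤ 13):
1. 2 zombies → cell block B.  (cell block A: 5S 3Z; cell block B: 0S 2Z)
2. 1 zombie ← cell block A.  (cell block A: 5S 4Z; cell block B: 0S 1Z)
3. 3 zombies → cell block B.  (cell block A: 5S 1Z; cell block B: 0S 4Z)
4. 1 zombie ← cell block A.  (cell block A: 5S 2Z; cell block B: 0S 3Z)
5. 3 scientists → cell block B.  (cell block A: 2S 2Z; cell block B: 3S 3Z)
6. 1 scientist and 1 zombie ← cell block A.  (cell block A: 3S 3Z; cell block B: 2S 2Z)
7. 3 scientists → cell block B.  (cell block A: 0S 3Z; cell block B: 5S 2Z)
8. 1 zombie ← cell block A.  (cell block A: 0S 4Z; cell block B: 5S 1Z)
9. 2 zombies → cell block B.  (cell block A: 0S 2Z; cell block B: 5S 3Z)
10. 1 zombie ← cell block A.  (cell block A: 0S 3Z; cell block B: 5S 2Z)
11. 3 zombies → cell block B.  (cell block A: 0S 0Z; cell block B: 5S 5Z)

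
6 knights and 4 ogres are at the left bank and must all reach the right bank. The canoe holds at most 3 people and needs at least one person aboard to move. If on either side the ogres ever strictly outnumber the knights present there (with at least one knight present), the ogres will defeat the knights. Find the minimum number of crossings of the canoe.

9

Counting alone: each trip to the right bank takes at most 3 across and each return brings at least 1 back, so after t trips out (and t−1 returns) at most 3t − (t−1) of the 10 are across; that first reaches 10 at t = 5, so at least 9 crossings are needed.
The plan below uses exactly 9 crossings, so it is optimal:
1. 2 ogres → the right bank.  (the left bank: 6K 2O; the right bank: 0K 2O)
2. 1 ogre ← the left bank.  (the left bank: 6K 3O; the right bank: 0K 1O)
3. 3 ogres → the right bank.  (the left bank: 6K 0O; the right bank: 0K 4O)
4. 1 ogre ← the left bank.  (the left bank: 6K 1O; the right bank: 0K 3O)
5. 3 knights → the right bank.  (the left bank: 3K 1O; the right bank: 3K 3O)
6. 1 ogre ← the left bank.  (the left bank: 3K 2O; the right bank: 3K 2O)
7. 1 knight and 2 ogres → the right bank.  (the left bank: 2K 0O; the right bank: 4K 4O)
8. 1 ogre ← the left bank.  (the left bank: 2K 1O; the right bank: 4K 3O)
9. 2 knights and 1 ogre → the right bank.  (the left bank: 0K 0O; the right bank: 6K 4O)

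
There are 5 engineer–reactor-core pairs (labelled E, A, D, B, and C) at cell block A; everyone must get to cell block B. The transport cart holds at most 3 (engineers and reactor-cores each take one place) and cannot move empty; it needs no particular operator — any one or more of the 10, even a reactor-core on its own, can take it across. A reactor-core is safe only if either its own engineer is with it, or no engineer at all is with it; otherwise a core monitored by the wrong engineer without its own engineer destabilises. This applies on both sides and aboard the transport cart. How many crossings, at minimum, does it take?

Counting alone: each trip to cell block B takes at most 3 across and each return brings at least 1 back, so after t trips out (and t−1 returns) at most 3t − (t−1) of the 10 are across; that first reaches 10 at t = 5, so at least 9 crossings are needed.
The safety rule pushes this higher. Following every safe sequence of crossings, the most of the 10 that can be at cell block B as the transport cart arrives there on crossing 9 is 9 — never all 10.
So no plan with fewer than 11 crossings exists, and this one achieves 11:
1. engineer E and reactor-core E cross → cell block B.
2. engineer E crosses ← cell block A.
3. reactor-core A, reactor-core B, and reactor-core D cross → cell block B.
4. reactor-core E crosses ← cell block A.
5. engineer A, engineer B, and engineer D cross → cell block B.
6. engineer A and reactor-core A cross ← cell block A.
7. engineer A, engineer C, and engineer E cross → cell block B.
8. reactor-core D crosses ← cell block A.
9. reactor-core A and reactor-core E cross → cell block B.
10. reactor-core E crosses ← cell block A.
11. reactor-core C, reactor-core D, and reactor-core E cross → cell block B.

11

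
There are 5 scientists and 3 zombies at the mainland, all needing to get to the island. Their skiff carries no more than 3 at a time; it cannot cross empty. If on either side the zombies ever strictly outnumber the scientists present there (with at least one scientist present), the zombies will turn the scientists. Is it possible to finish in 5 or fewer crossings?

No

Counting alone: each trip to the island takes at most 3 across and each return brings at least 1 back, so after t trips out (and t−1 returns) at most 3t − (t−1) of the 8 are across; that first reaches 8 at t = 4, so at least 7 crossings are needed.
Since 5 < 7, 5 crossings cannot be enough. (The shortest complete plan in fact takes 7:)
1. 2 zombies → the island.  (the mainland: 5S 1Z; the island: 0S 2Z)
2. 1 zombie ← the mainland.  (the mainland: 5S 2Z; the island: 0S 1Z)
3. 2 scientists and 1 zombie → the island.  (the mainland: 3S 1Z; the island: 2S 2Z)
4. 1 zombie ← the mainland.  (the mainland: 3S 2Z; the island: 2S 1Z)
5. 1 scientist and 2 zombies → the island.  (the mainland: 2S 0Z; the island: 3S 3Z)
6. 1 zombie ← the mainland.  (the mainland: 2S 1Z; the island: 3S 2Z)
7. 2 scientists and 1 zombie → the island.  (the mainland: 0S 0Z; the island: 5S 3Z)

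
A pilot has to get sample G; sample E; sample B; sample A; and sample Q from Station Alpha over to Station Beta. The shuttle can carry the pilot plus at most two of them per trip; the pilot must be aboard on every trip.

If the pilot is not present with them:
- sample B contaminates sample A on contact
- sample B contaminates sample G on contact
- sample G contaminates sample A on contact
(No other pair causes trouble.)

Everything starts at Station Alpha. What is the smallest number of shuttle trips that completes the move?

7

Counting alone: the pilot can take at most 2 across per trip to Station Beta, so moving all 5 needs at least 3 loaded trips out, with a return between consecutive ones — at least 5 crossings.
The safety rule pushes this higher. Following every safe sequence of crossings, the most of the 5 that can be at Station Beta as the shuttle arrives there on crossing 5 is 4 — never all 5.
So no plan with fewer than 7 crossings exists, and this one achieves 7:
1. Pilot goes to Station Beta with sample B and sample G.  [Station Alpha: sample A, sample E, sample Q | Station Beta: sample B, sample G]
2. Pilot goes back to Station Alpha with sample G.  [Station Alpha: sample A, sample E, sample G, sample Q | Station Beta: sample B]
3. Pilot goes to Station Beta with sample E and sample G.  [Station Alpha: sample A, sample Q | Station Beta: sample B, sample E, sample G]
4. Pilot goes back to Station Alpha with sample G.  [Station Alpha: sample A, sample G, sample Q | Station Beta: sample B, sample E]
5. Pilot goes to Station Beta with sample G and sample Q.  [Station Alpha: sample A | Station Beta: sample B, sample E, sample G, sample Q]
6. Pilot goes back to Station Alpha with sample G.  [Station Alpha: sample A, sample G | Station Beta: sample B, sample E, sample Q]
7. Pilot goes to Station Beta with sample A and sample G.  [Station Alpha: — | Station Beta: sample A, sample B, sample E, sample G, sample Q]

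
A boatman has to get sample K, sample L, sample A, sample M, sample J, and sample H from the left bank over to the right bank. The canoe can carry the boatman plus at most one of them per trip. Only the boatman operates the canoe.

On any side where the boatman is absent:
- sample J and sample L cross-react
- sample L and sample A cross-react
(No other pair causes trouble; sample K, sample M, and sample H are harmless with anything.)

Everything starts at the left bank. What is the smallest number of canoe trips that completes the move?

13

Counting alone: the boatman can take at most 1 across per trip to the right bank, so moving all 6 needs at least 6 loaded trips out, with a return between consecutive ones — at least 11 crossings.
The safety rule pushes this higher. Following every safe sequence of crossings, the most of the 6 that can be at the right bank as the canoe arrives there on crossing 11 is 5 — never all 6.
So no plan with fewer than 13 crossings exists, and this one achieves 13:
1. Boatman goes to the right bank with sample L.
2. Boatman goes back to the left bank alone.
3. Boatman goes to the right bank with sample K.
4. Boatman goes back to the left bank alone.
5. Boatman goes to the right bank with sample A.
6. Boatman goes back to the left bank with sample L.
7. Boatman goes to the right bank with sample J.
8. Boatman goes back to the left bank alone.
9. Boatman goes to the right bank with sample M.
10. Boatman goes back to the left bank alone.
11. Boatman goes to the right bank with sample H.
12. Boatman goes back to the left bank alone.
13. Boatman goes to the right bank with sample L.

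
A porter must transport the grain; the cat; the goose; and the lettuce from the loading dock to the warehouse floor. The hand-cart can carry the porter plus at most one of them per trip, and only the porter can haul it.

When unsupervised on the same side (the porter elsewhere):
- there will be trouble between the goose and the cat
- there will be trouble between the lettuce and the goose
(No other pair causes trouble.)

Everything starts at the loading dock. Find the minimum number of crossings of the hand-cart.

9

Counting alone: the porter can take at most 1 across per trip to the warehouse floor, so moving all 4 needs at least 4 loaded trips out, with a return between consecutive ones — at least 7 crossings.
The safety rule pushes this higher. Following every safe sequence of crossings, the most of the 4 that can be at the warehouse floor as the hand-cart arrives there on crossing 7 is 3 — never all 4.
So no plan with fewer than 9 crossings exists, and this one achieves 9:
1. Porter goes to the warehouse floor with the goose.
2. Porter goes back to the loading dock alone.
3. Porter goes to the warehouse floor with the grain.
4. Porter goes back to the loading dock alone.
5. Porter goes to the warehouse floor with the cat.
6. Porter goes back to the loading dock with the goose.
7. Porter goes to the warehouse floor with the lettuce.
8. Porter goes back to the loading dock alone.
9. Porter goes to the warehouse floor with the goose.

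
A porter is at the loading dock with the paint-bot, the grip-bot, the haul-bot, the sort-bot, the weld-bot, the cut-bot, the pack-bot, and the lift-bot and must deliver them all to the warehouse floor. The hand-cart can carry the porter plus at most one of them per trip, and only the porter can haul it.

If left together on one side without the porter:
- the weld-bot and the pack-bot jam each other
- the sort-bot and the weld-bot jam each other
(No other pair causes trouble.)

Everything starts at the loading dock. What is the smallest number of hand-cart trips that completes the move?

Counting alone: the porter can take at most 1 across per trip to the warehouse floor, so moving all 8 needs at least 8 loaded trips out, with a return between consecutive ones — at least 15 crossings.
The safety rule pushes this higher. Following every safe sequence of crossings, the most of the 8 that can be at the warehouse floor as the hand-cart arrives there on crossing 15 is 7 — never all 8.
So no plan with fewer than 17 crossings exists, and this one achieves 17:
1. Porter goes to the warehouse floor with the weld-bot.  [the loading dock: the cut-bot, the grip-bot, the haul-bot, the lift-bot, the pack-bot, the paint-bot, the sort-bot | the warehouse floor: the weld-bot]
2. Porter goes back to the loading dock alone.  [the loading dock: the cut-bot, the grip-bot, the haul-bot, the lift-bot, the pack-bot, the paint-bot, the sort-bot | the warehouse floor: the weld-bot]
3. Porter goes to the warehouse floor with the paint-bot.  [the loading dock: the cut-bot, the grip-bot, the haul-bot, the lift-bot, the pack-bot, the sort-bot | the warehouse floor: the paint-bot, the weld-bot]
4. Porter goes back to the loading dock alone.  [the loading dock: the cut-bot, the grip-bot, the haul-bot, the lift-bot, the pack-bot, the sort-bot | the warehouse floor: the paint-bot, the weld-bot]
5. Porter goes to the warehouse floor with the grip-bot.  [the loading dock: the cut-bot, the haul-bot, the lift-bot, the pack-bot, the sort-bot | the warehouse floor: the grip-bot, the paint-bot, the weld-bot]
6. Porter goes back to the loading dock alone.  [the loading dock: the cut-bot, the haul-bot, the lift-bot, the pack-bot, the sort-bot | the warehouse floor: the grip-bot, the paint-bot, the weld-bot]
7. Porter goes to the warehouse floor with the haul-bot.  [the loading dock: the cut-bot, the lift-bot, the pack-bot, the sort-bot | the warehouse floor: the grip-bot, the haul-bot, the paint-bot, the weld-bot]
8. Porter goes back to the loading dock alone.  [the loading dock: the cut-bot, the lift-bot, the pack-bot, the sort-bot | the warehouse floor: the grip-bot, the haul-bot, the paint-bot, the weld-bot]
9. Porter goes to the warehouse floor with the sort-bot.  [the loading dock: the cut-bot, the lift-bot, the pack-bot | the warehouse floor: the grip-bot, the haul-bot, the paint-bot, the sort-bot, the weld-bot]
10. Porter goes back to the loading dock with the weld-bot.  [the loading dock: the cut-bot, the lift-bot, the pack-bot, the weld-bot | the warehouse floor: the grip-bot, the haul-bot, the paint-bot, the sort-bot]
11. Porter goes to the warehouse floor with the pack-bot.  [the loading dock: the cut-bot, the lift-bot, the weld-bot | the warehouse floor: the grip-bot, the haul-bot, the pack-bot, the paint-bot, the sort-bot]
12. Porter goes back to the loading dock alone.  [the loading dock: the cut-bot, the lift-bot, the weld-bot | the warehouse floor: the grip-bot, the haul-bot, the pack-bot, the paint-bot, the sort-bot]
13. Porter goes to the warehouse floor with the cut-bot.  [the loading dock: the lift-bot, the weld-bot | the warehouse floor: the cut-bot, the grip-bot, the haul-bot, the pack-bot, the paint-bot, the sort-bot]
14. Porter goes back to the loading dock alone.  [the loading dock: the lift-bot, the weld-bot | the warehouse floor: the cut-bot, the grip-bot, the haul-bot, the pack-bot, the paint-bot, the sort-bot]
15. Porter goes to the warehouse floor with the lift-bot.  [the loading dock: the weld-bot | the warehouse floor: the cut-bot, the grip-bot, the haul-bot, the lift-bot, the pack-bot, the paint-bot, the sort-bot]
16. Porter goes back to the loading dock alone.  [the loading dock: the weld-bot | the warehouse floor: the cut-bot, the grip-bot, the haul-bot, the lift-bot, the pack-bot, the paint-bot, the sort-bot]
17. Porter goes to the warehouse floor with the weld-bot.  [the loading dock: — | the warehouse floor: the cut-bot, the grip-bot, the haul-bot, the lift-bot, the pack-bot, the paint-bot, the sort-bot, the weld-bot]

17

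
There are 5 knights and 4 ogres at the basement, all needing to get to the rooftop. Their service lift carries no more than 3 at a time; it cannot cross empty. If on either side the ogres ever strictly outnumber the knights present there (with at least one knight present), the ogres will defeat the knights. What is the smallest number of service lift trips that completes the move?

Counting alone: each trip to the rooftop takes at most 3 across and each return brings at least 1 back, so after t trips out (and t−1 returns) at most 3t − (t−1) of the 9 are across; that first reaches 9 at t = 4, so at least 7 crossings are needed.
The plan below uses exactly 7 crossings, so it is optimal:
1. 3 ogres → the rooftop.  (the basement: 5K 1O; the rooftop: 0K 3O)
2. 1 ogre ← the basement.  (the basement: 5K 2O; the rooftop: 0K 2O)
3. 3 knights → the rooftop.  (the basement: 2K 2O; the rooftop: 3K 2O)
4. 1 knight ← the basement.  (the basement: 3K 2O; the rooftop: 2K 2O)
5. 2 knights and 1 ogre → the rooftop.  (the basement: 1K 1O; the rooftop: 4K 3O)
6. 1 knight ← the basement.  (the basement: 2K 1O; the rooftop: 3K 3O)
7. 2 knights and 1 ogre → the rooftop.  (the basement: 0K 0O; the rooftop: 5K 4O)

7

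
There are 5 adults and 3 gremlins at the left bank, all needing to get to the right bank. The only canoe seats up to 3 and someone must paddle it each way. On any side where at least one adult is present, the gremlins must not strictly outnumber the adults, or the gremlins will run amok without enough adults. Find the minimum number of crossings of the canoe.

7

Counting alone: each trip to the right bank takes at most 3 across and each return brings at least 1 back, so after t trips out (and t−1 returns) at most 3t − (t−1) of the 8 are across; that first reaches 8 at t = 4, so at least 7 crossings are needed.
The plan below uses exactly 7 crossings, so it is optimal:
1. 2 gremlins → the right bank.  (the left bank: 5A 1G; the right bank: 0A 2G)
2. 1 gremlin ← the left bank.  (the left bank: 5A 2G; the right bank: 0A 1G)
3. 2 adults and 1 gremlin → the right bank.  (the left bank: 3A 1G; the right bank: 2A 2G)
4. 1 gremlin ← the left bank.  (the left bank: 3A 2G; the right bank: 2A 1G)
5. 1 adult and 2 gremlins → the right bank.  (the left bank: 2A 0G; the right bank: 3A 3G)
6. 1 gremlin ← the left bank.  (the left bank: 2A 1G; the right bank: 3A 2G)
7. 2 adults and 1 gremlin → the right bank.  (the left bank: 0A 0G; the right bank: 5A 3G)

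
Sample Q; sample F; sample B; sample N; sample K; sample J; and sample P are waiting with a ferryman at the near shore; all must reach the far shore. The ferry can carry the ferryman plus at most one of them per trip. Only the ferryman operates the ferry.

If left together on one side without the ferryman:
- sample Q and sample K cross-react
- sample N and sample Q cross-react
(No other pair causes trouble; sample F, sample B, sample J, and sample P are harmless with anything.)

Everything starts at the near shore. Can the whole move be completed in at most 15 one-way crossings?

Yes — this plan uses 15 crossings (≤ 15):
1. Ferryman goes to the far shore with sample Q.  [the near shore: sample B, sample F, sample J, sample K, sample N, sample P | the far shore: sample Q]
2. Ferryman goes back to the near shore alone.  [the near shore: sample B, sample F, sample J, sample K, sample N, sample P | the far shore: sample Q]
3. Ferryman goes to the far shore with sample F.  [the near shore: sample B, sample J, sample K, sample N, sample P | the far shore: sample F, sample Q]
4. Ferryman goes back to the near shore alone.  [the near shore: sample B, sample J, sample K, sample N, sample P | the far shore: sample F, sample Q]
5. Ferryman goes to the far shore with sample B.  [the near shore: sample J, sample K, sample N, sample P | the far shore: sample B, sample F, sample Q]
6. Ferryman goes back to the near shore alone.  [the near shore: sample J, sample K, sample N, sample P | the far shore: sample B, sample F, sample Q]
7. Ferryman goes to the far shore with sample N.  [the near shore: sample J, sample K, sample P | the far shore: sample B, sample F, sample N, sample Q]
8. Ferryman goes back to the near shore with sample Q.  [the near shore: sample J, sample K, sample P, sample Q | the far shore: sample B, sample F, sample N]
9. Ferryman goes to the far shore with sample K.  [the near shore: sample J, sample P, sample Q | the far shore: sample B, sample F, sample K, sample N]
10. Ferryman goes back to the near shore alone.  [the near shore: sample J, sample P, sample Q | the far shore: sample B, sample F, sample K, sample N]
11. Ferryman goes to the far shore with sample J.  [the near shore: sample P, sample Q | the far shore: sample B, sample F, sample J, sample K, sample N]
12. Ferryman goes back to the near shore alone.  [the near shore: sample P, sample Q | the far shore: sample B, sample F, sample J, sample K, sample N]
13. Ferryman goes to the far shore with sample P.  [the near shore: sample Q | the far shore: sample B, sample F, sample J, sample K, sample N, sample P]
14. Ferryman goes back to the near shore alone.  [the near shore: sample Q | the far shore: sample B, sample F, sample J, sample K, sample N, sample P]
15. Ferryman goes to the far shore with sample Q.  [the near shore: — | the far shore: sample B, sample F, sample J, sample K, sample N, sample P, sample Q]

Yes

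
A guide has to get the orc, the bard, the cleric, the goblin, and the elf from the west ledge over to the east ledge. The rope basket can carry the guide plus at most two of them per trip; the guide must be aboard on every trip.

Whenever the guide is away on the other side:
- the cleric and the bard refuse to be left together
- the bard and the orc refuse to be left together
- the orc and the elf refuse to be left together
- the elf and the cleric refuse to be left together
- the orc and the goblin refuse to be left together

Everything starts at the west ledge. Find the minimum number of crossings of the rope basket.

Counting alone: the guide can take at most 2 across per trip to the east ledge, so moving all 5 needs at least 3 loaded trips out, with a return between consecutive ones — at least 5 crossings.
The safety rule pushes this higher. Following every safe sequence of crossings, the most of the 5 that can be at the east ledge as the rope basket arrives there on crossing 5 is 4 — never all 5.
So no plan with fewer than 7 crossings exists, and this one achieves 7:
1. Guide goes to the east ledge with the cleric and the orc.
2. Guide goes back to the west ledge alone.
3. Guide goes to the east ledge with the bard.
4. Guide goes back to the west ledge with the cleric and the orc.
5. Guide goes to the east ledge with the elf and the goblin.
6. Guide goes back to the west ledge alone.
7. Guide goes to the east ledge with the cleric and the orc.

7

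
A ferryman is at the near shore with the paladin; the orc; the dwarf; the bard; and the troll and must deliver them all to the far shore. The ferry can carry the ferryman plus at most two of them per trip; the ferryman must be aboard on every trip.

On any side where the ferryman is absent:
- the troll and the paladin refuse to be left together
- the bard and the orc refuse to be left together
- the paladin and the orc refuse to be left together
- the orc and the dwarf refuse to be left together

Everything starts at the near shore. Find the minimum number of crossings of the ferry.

5

Counting alone: the ferryman can take at most 2 across per trip to the far shore, so moving all 5 needs at least 3 loaded trips out, with a return between consecutive ones — at least 5 crossings.
The plan below uses exactly 5 crossings, so it is optimal:
1. Ferryman goes to the far shore with the orc and the paladin.
2. Ferryman goes back to the near shore with the orc.
3. Ferryman goes to the far shore with the bard and the dwarf.
4. Ferryman goes back to the near shore alone.
5. Ferryman goes to the far shore with the orc and the troll.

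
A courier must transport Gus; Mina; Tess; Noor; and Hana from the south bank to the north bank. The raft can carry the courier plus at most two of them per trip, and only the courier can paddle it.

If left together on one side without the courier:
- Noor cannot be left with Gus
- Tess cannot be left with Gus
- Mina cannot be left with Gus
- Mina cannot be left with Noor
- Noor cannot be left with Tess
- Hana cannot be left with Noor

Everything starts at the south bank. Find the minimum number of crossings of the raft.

7

Counting alone: the courier can take at most 2 across per trip to the north bank, so moving all 5 needs at least 3 loaded trips out, with a return between consecutive ones — at least 5 crossings.
The safety rule pushes this higher. Following every safe sequence of crossings, the most of the 5 that can be at the north bank as the raft arrives there on crossing 5 is 4 — never all 5.
So no plan with fewer than 7 crossings exists, and this one achieves 7:
1. Courier goes to the north bank with Gus and Noor.
2. Courier goes back to the south bank with Gus.
3. Courier goes to the north bank with Gus and Hana.
4. Courier goes back to the south bank with Noor.
5. Courier goes to the north bank with Mina and Tess.
6. Courier goes back to the south bank with Gus.
7. Courier goes to the north bank with Gus and Noor.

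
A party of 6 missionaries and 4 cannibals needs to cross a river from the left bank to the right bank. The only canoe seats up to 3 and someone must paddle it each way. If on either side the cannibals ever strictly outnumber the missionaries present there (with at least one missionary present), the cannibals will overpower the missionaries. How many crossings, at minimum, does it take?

9

Counting alone: each trip to the right bank takes at most 3 across and each return brings at least 1 back, so after t trips out (and t−1 returns) at most 3t − (t−1) of the 10 are across; that first reaches 10 at t = 5, so at least 9 crossings are needed.
The plan below uses exactly 9 crossings, so it is optimal:
1. 2 cannibals → the right bank.  (the left bank: 6M 2C; the right bank: 0M 2C)
2. 1 cannibal ← the left bank.  (the left bank: 6M 3C; the right bank: 0M 1C)
3. 3 cannibals → the right bank.  (the left bank: 6M 0C; the right bank: 0M 4C)
4. 1 cannibal ← the left bank.  (the left bank: 6M 1C; the right bank: 0M 3C)
5. 3 missionaries → the right bank.  (the left bank: 3M 1C; the right bank: 3M 3C)
6. 1 cannibal ← the left bank.  (the left bank: 3M 2C; the right bank: 3M 2C)
7. 1 missionary and 2 cannibals → the right bank.  (the left bank: 2M 0C; the right bank: 4M 4C)
8. 1 cannibal ← the left bank.  (the left bank: 2M 1C; the right bank: 4M 3C)
9. 2 missionaries and 1 cannibal → the right bank.  (the left bank: 0M 0C; the right bank: 6M 4C)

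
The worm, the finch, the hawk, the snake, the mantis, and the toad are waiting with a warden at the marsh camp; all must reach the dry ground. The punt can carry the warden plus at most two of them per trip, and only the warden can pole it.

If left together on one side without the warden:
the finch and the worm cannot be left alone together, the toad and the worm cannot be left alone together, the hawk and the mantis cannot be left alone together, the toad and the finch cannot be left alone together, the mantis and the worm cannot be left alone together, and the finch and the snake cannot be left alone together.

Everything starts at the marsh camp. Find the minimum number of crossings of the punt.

Whatever the first load, the items left behind include a forbidden pair without the warden. No opening move is safe, so no plan exists.

impossible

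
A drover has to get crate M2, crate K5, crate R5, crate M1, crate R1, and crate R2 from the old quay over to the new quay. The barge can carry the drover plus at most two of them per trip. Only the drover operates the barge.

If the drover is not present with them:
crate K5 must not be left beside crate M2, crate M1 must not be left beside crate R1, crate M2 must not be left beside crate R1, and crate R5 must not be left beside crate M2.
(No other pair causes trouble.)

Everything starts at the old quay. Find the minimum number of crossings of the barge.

7

Counting alone: the drover can take at most 2 across per trip to the new quay, so moving all 6 needs at least 3 loaded trips out, with a return between consecutive ones — at least 5 crossings.
The safety rule pushes this higher. Following every safe sequence of crossings, the most of the 6 that can be at the new quay as the barge arrives there on crossing 5 is 5 — never all 6.
So no plan with fewer than 7 crossings exists, and this one achieves 7:
1. Drover goes to the new quay with crate M1 and crate M2.
2. Drover goes back to the old quay alone.
3. Drover goes to the new quay with crate R2.
4. Drover goes back to the old quay alone.
5. Drover goes to the new quay with crate K5 and crate R5.
6. Drover goes back to the old quay with crate M2.
7. Drover goes to the new quay with crate M2 and crate R1.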